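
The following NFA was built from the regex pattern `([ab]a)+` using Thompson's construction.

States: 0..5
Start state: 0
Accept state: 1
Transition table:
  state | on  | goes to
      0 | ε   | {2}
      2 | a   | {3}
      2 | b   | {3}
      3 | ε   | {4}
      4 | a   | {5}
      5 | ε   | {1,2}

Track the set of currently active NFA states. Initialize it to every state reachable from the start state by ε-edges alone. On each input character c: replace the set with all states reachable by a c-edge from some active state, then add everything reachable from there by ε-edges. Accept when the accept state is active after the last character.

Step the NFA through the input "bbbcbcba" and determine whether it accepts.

initial (ε-close {0}): {0,2}
'b' @ 1: {3,4}
'b' @ 2: {}  — no active states
rest 'bcbcba' ignored (set empty)
end set {} — state 1 not in

Answer: REJECT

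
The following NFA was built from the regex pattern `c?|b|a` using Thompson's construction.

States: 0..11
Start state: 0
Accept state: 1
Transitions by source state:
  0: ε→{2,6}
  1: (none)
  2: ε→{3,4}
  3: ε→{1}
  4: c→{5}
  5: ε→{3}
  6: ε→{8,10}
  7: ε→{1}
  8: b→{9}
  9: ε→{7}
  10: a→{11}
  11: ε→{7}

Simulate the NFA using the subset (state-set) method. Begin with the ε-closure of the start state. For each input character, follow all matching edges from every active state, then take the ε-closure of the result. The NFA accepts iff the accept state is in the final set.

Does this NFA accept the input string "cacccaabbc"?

Answer: REJECT

Steps:
initial (ε-close {0}): {0,1,2,3,4,6,8,10}
'c' @ 1: {1,3,5}  ✓accept
'a' @ 2: {}  — state set empty
rest 'cccaabbc' ignored (set empty)
after full input: {}  (accept=1 not in)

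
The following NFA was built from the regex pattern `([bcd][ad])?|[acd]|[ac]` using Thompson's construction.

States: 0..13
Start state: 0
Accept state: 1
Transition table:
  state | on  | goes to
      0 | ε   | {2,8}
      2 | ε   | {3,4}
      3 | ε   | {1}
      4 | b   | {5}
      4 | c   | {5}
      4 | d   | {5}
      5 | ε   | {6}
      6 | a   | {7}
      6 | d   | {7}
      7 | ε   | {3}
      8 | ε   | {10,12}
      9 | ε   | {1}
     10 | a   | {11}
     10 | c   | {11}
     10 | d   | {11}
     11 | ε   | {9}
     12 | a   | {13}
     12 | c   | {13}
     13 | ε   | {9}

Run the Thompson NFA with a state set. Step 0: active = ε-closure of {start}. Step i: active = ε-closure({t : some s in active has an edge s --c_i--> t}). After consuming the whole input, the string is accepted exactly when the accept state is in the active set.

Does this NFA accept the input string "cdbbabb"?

S₀ = ε-closure({0}) = {0,1,2,3,4,8,10,12}
'c' @ 1: {1,5,6,9,11,13}  (accept∈set)
'd' @ 2: {1,3,7}  (accept∈set)
'b' @ 3: {}  — dead — no transitions
rest 'babb' ignored (set empty)
end set {} — state 1 not in

Answer: REJECT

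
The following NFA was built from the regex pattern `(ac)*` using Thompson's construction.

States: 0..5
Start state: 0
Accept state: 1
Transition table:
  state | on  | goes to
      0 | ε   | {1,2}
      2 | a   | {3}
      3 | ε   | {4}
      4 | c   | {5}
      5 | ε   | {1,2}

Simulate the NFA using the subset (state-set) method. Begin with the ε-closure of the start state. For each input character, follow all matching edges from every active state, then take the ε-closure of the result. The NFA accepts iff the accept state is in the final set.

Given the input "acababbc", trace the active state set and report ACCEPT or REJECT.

Answer: REJECT

Trace:
initial (ε-close {0}): {0,1,2}
'a' @ 1: {3,4}
'c' @ 2: {1,2,5}  (accept∈set)
'a' @ 3: {3,4}
'b' @ 4: {}  — no active states
rest 'abbc' ignored (set empty)
final: {}; accept 1 not in set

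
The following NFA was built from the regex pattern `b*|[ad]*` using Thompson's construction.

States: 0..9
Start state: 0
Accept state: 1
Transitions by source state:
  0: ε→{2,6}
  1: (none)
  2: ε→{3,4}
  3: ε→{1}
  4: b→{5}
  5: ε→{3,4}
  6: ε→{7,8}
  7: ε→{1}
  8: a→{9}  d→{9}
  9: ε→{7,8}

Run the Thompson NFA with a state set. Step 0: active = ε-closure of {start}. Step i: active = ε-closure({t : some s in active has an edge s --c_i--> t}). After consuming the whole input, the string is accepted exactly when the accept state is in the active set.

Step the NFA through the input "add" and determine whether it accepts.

initial (ε-close {0}): {0,1,2,3,4,6,7,8}
'a' @ 1: {1,7,8,9}  (accept∈set)
'd' @ 2: {1,7,8,9}  (accept∈set)
'd' @ 3: {1,7,8,9}  (accept∈set)
final: {1,7,8,9}; accept 1 in set

Answer: ACCEPT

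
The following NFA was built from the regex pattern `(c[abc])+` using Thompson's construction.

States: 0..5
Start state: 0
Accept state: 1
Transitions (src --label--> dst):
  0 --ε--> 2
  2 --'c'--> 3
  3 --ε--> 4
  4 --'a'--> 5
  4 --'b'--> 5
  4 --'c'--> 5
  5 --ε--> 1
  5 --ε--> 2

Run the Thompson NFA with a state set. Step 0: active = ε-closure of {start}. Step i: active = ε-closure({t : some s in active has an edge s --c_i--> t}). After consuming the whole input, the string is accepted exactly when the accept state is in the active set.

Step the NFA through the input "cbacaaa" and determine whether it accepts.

S₀ = ε-closure({0}) = {0,2}
'c' @ 1: {3,4}
'b' @ 2: {1,2,5}  ✓accept
'a' @ 3: {}  — dead — no transitions
rest 'caaa' ignored (set empty)
end set {} — state 1 not in

Answer: REJECT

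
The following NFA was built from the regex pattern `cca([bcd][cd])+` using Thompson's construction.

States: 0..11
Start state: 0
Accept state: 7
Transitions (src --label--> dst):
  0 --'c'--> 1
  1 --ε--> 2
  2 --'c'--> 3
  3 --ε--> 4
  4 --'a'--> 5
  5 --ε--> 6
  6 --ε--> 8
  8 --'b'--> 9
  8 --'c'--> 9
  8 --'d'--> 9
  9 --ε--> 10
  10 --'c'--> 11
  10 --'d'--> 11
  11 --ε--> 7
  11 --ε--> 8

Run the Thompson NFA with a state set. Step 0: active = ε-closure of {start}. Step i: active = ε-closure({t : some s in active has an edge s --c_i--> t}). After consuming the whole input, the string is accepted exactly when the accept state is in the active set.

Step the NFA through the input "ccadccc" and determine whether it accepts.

Answer: ACCEPT

Derivation:
S₀ = ε-closure({0}) = {0}
'c' @ 1: {1,2}
'c' @ 2: {3,4}
'a' @ 3: {5,6,8}
'd' @ 4: {9,10}
'c' @ 5: {7,8,11}  (accept∈set)
'c' @ 6: {9,10}
'c' @ 7: {7,8,11}  (accept∈set)
final: {7,8,11}; accept 7 in set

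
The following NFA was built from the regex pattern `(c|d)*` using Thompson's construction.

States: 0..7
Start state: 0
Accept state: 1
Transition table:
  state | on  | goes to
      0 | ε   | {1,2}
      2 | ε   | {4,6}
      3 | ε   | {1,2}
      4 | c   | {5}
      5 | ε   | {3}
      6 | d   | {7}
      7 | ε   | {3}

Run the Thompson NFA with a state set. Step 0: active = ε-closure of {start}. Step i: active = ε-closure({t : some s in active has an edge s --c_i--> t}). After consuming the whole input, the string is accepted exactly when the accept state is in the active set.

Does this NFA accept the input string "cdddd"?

initial (ε-close {0}): {0,1,2,4,6}
'c' @ 1: {1,2,3,4,5,6}  ✓accept
'd' @ 2: {1,2,3,4,6,7}  ✓accept
'd' @ 3: {1,2,3,4,6,7}  ✓accept
'd' @ 4: {1,2,3,4,6,7}  ✓accept
'd' @ 5: {1,2,3,4,6,7}  ✓accept
after full input: {1,2,3,4,6,7}  (accept=1 in)

Answer: ACCEPT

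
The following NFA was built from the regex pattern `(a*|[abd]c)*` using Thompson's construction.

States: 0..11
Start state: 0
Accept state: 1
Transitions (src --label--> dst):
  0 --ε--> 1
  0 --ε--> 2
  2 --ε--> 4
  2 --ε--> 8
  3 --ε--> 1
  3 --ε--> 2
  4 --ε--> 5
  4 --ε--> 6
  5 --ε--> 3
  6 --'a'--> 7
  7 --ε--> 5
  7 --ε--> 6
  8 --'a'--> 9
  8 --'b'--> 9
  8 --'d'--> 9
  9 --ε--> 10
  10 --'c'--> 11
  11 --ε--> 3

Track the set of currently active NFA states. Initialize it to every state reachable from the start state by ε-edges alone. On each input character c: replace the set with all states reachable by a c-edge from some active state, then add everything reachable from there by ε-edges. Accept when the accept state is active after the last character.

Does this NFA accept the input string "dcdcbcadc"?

Answer: ACCEPT

Steps:
start: ε-closure({0}) = {0,1,2,3,4,5,6,8}
'd' @ 1: {9,10}
'c' @ 2: {1,2,3,4,5,6,8,11}  [accepting]
'd' @ 3: {9,10}
'c' @ 4: {1,2,3,4,5,6,8,11}  [accepting]
'b' @ 5: {9,10}
'c' @ 6: {1,2,3,4,5,6,8,11}  [accepting]
'a' @ 7: {1,2,3,4,5,6,7,8,9,10}  [accepting]
'd' @ 8: {9,10}
'c' @ 9: {1,2,3,4,5,6,8,11}  [accepting]
end set {1,2,3,4,5,6,8,11} — state 1 in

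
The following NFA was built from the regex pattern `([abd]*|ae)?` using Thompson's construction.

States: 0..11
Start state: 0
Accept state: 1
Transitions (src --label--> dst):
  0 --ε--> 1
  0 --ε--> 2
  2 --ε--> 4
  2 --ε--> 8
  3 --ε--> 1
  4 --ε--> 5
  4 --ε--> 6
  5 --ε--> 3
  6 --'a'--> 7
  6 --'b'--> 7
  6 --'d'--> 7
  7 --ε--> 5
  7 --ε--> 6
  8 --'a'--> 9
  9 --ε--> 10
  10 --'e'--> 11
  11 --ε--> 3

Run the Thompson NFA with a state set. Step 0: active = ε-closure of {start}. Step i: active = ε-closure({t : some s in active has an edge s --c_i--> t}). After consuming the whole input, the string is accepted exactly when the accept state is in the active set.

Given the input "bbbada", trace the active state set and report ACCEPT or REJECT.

S₀ = ε-closure({0}) = {0,1,2,3,4,5,6,8}
'b' @ 1: {1,3,5,6,7}  (accept∈set)
'b' @ 2: {1,3,5,6,7}  (accept∈set)
'b' @ 3: {1,3,5,6,7}  (accept∈set)
'a' @ 4: {1,3,5,6,7}  (accept∈set)
'd' @ 5: {1,3,5,6,7}  (accept∈set)
'a' @ 6: {1,3,5,6,7}  (accept∈set)
end set {1,3,5,6,7} — state 1 in

Answer: ACCEPT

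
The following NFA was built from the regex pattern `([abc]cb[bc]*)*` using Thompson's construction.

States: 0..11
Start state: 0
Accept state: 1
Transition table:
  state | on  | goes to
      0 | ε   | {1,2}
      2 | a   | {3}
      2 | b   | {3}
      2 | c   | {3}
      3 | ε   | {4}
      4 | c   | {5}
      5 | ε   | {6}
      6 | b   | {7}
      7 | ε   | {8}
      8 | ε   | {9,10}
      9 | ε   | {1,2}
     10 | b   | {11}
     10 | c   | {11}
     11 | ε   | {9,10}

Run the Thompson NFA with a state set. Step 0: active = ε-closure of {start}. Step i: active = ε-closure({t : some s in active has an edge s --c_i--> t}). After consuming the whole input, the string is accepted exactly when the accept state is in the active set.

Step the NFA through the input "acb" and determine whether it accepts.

Answer: ACCEPT

Steps:
initial (ε-close {0}): {0,1,2}
'a' @ 1: {3,4}
'c' @ 2: {5,6}
'b' @ 3: {1,2,7,8,9,10}  [accepting]
end set {1,2,7,8,9,10} — state 1 in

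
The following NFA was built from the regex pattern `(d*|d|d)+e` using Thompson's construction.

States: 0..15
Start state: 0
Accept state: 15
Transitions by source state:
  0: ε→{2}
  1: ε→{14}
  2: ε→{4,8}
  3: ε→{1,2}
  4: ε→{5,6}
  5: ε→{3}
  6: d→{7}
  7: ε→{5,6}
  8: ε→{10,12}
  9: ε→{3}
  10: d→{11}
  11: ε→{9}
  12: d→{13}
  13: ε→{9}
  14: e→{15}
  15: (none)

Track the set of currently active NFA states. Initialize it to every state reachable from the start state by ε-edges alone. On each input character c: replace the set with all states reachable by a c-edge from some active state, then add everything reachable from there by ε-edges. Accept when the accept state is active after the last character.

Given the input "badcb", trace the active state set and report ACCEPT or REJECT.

S₀ = ε-closure({0}) = {0,1,2,3,4,5,6,8,10,12,14}
'b' @ 1: {}  — no active states
rest 'adcb' ignored (set empty)
final: {}; accept 15 not in set

Answer: REJECT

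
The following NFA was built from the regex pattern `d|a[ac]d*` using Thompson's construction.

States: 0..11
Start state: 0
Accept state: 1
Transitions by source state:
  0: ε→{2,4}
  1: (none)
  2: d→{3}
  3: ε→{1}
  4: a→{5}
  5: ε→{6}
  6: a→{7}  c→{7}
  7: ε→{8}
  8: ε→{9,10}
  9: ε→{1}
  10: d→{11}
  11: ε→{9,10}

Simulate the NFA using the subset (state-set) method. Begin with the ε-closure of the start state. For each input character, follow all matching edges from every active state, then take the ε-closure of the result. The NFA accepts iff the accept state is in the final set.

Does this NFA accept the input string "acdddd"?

S₀ = ε-closure({0}) = {0,2,4}
'a' @ 1: {5,6}
'c' @ 2: {1,7,8,9,10}  ✓accept
'd' @ 3: {1,9,10,11}  ✓accept
'd' @ 4: {1,9,10,11}  ✓accept
'd' @ 5: {1,9,10,11}  ✓accept
'd' @ 6: {1,9,10,11}  ✓accept
end set {1,9,10,11} — state 1 in

Answer: ACCEPT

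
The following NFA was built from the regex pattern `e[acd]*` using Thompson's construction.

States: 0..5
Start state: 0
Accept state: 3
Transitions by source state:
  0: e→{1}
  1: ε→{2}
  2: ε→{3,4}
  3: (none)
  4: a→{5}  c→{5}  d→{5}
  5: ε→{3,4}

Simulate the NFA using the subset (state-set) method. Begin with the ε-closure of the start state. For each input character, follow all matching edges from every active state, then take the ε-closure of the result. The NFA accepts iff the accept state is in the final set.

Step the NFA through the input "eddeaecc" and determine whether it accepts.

Answer: REJECT

Trace:
initial (ε-close {0}): {0}
'e' @ 1: {1,2,3,4}  ✓accept
'd' @ 2: {3,4,5}  ✓accept
'd' @ 3: {3,4,5}  ✓accept
'e' @ 4: {}  — no active states
rest 'aecc' ignored (set empty)
final: {}; accept 3 not in set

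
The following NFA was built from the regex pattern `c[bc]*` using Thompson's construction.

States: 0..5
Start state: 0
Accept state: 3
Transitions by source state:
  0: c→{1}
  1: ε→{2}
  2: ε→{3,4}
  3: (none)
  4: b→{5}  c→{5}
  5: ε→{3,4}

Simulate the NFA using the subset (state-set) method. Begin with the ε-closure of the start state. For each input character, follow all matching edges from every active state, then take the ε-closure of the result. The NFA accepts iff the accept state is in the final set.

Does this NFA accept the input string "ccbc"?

initial (ε-close {0}): {0}
'c' @ 1: {1,2,3,4}  [accepting]
'c' @ 2: {3,4,5}  [accepting]
'b' @ 3: {3,4,5}  [accepting]
'c' @ 4: {3,4,5}  [accepting]
end set {3,4,5} — state 3 in

Answer: ACCEPT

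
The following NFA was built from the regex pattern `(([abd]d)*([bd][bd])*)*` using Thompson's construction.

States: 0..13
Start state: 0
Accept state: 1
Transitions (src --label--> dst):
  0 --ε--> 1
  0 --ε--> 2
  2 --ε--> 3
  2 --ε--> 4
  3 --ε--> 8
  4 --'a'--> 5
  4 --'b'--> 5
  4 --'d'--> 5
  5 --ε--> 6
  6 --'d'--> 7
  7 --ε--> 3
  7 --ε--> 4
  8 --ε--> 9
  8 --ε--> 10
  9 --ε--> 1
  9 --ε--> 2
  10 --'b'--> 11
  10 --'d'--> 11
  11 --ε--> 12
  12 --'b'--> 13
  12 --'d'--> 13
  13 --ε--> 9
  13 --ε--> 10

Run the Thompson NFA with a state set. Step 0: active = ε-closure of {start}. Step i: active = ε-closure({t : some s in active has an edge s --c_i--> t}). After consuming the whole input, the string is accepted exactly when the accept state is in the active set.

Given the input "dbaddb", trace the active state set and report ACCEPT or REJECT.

Answer: ACCEPT

Steps:
start: ε-closure({0}) = {0,1,2,3,4,8,9,10}
'd' @ 1: {5,6,11,12}
'b' @ 2: {1,2,3,4,8,9,10,13}  ✓accept
'a' @ 3: {5,6}
'd' @ 4: {1,2,3,4,7,8,9,10}  ✓accept
'd' @ 5: {5,6,11,12}
'b' @ 6: {1,2,3,4,8,9,10,13}  ✓accept
end set {1,2,3,4,8,9,10,13} — state 1 in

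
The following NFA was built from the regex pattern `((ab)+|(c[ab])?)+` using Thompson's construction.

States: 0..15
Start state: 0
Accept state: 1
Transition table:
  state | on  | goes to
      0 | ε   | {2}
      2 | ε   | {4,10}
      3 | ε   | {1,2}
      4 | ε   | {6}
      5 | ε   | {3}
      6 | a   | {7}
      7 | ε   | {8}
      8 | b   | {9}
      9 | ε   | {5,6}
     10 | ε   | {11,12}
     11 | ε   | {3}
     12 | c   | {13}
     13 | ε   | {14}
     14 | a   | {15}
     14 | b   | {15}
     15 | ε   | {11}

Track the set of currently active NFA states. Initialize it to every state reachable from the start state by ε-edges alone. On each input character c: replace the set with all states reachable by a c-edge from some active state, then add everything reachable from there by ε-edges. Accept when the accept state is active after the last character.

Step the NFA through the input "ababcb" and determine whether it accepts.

start: ε-closure({0}) = {0,1,2,3,4,6,10,11,12}
'a' @ 1: {7,8}
'b' @ 2: {1,2,3,4,5,6,9,10,11,12}  ✓accept
'a' @ 3: {7,8}
'b' @ 4: {1,2,3,4,5,6,9,10,11,12}  ✓accept
'c' @ 5: {13,14}
'b' @ 6: {1,2,3,4,6,10,11,12,15}  ✓accept
end set {1,2,3,4,6,10,11,12,15} — state 1 in

Answer: ACCEPT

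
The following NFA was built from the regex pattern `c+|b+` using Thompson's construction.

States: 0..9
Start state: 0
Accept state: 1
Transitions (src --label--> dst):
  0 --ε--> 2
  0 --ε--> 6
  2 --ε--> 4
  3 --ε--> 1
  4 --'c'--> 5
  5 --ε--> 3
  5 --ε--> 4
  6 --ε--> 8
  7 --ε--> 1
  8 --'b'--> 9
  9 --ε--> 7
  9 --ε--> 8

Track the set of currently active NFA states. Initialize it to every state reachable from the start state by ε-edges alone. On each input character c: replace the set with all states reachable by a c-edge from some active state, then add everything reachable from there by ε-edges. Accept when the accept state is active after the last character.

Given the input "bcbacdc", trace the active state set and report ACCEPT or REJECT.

S₀ = ε-closure({0}) = {0,2,4,6,8}
'b' @ 1: {1,7,8,9}  [accepting]
'c' @ 2: {}  — state set empty
rest 'bacdc' ignored (set empty)
end set {} — state 1 not in

Answer: REJECT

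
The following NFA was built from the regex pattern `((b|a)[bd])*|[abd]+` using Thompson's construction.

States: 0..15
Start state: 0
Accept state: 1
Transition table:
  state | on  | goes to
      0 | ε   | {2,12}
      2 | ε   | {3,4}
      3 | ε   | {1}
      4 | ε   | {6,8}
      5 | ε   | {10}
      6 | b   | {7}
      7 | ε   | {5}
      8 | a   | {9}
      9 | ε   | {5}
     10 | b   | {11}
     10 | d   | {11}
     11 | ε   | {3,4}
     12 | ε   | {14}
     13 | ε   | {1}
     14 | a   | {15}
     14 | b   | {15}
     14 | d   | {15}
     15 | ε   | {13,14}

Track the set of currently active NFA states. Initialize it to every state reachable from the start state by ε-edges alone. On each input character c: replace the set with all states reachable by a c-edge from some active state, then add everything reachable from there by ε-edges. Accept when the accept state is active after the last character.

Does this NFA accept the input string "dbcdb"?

Answer: REJECT

Trace:
initial (ε-close {0}): {0,1,2,3,4,6,8,12,14}
'd' @ 1: {1,13,14,15}  ✓accept
'b' @ 2: {1,13,14,15}  ✓accept
'c' @ 3: {}  — no active states
rest 'db' ignored (set empty)
after full input: {}  (accept=1 not in)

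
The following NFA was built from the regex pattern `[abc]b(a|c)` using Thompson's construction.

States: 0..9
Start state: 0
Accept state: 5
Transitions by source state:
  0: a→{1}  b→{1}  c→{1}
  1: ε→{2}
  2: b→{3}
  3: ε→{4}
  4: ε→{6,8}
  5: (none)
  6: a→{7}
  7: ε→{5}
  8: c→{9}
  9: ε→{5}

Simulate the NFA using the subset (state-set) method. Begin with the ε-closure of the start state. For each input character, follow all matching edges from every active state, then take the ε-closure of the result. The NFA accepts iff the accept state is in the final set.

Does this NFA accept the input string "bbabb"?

initial (ε-close {0}): {0}
'b' @ 1: {1,2}
'b' @ 2: {3,4,6,8}
'a' @ 3: {5,7}  (accept∈set)
'b' @ 4: {}  — no active states
rest 'b' ignored (set empty)
after full input: {}  (accept=5 not in)

Answer: REJECT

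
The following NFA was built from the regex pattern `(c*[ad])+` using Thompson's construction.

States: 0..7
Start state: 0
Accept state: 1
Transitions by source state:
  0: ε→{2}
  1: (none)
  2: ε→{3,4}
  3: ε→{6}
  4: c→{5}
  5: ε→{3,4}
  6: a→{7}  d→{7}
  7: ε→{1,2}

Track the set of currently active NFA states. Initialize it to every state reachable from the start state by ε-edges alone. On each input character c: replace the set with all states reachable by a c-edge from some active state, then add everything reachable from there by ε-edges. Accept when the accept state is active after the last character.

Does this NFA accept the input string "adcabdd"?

Answer: REJECT

Derivation:
start: ε-closure({0}) = {0,2,3,4,6}
'a' @ 1: {1,2,3,4,6,7}  [accepting]
'd' @ 2: {1,2,3,4,6,7}  [accepting]
'c' @ 3: {3,4,5,6}
'a' @ 4: {1,2,3,4,6,7}  [accepting]
'b' @ 5: {}  — dead — no transitions
rest 'dd' ignored (set empty)
after full input: {}  (accept=1 not in)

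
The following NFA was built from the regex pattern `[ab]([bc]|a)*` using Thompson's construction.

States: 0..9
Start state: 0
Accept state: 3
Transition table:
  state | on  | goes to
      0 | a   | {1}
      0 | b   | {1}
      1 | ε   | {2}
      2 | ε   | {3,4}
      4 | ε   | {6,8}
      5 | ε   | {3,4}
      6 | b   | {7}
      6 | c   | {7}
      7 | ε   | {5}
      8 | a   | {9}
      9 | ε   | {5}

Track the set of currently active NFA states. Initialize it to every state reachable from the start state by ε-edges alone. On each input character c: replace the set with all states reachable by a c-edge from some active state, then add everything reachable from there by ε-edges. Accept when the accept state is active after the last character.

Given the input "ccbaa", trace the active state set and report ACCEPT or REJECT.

start: ε-closure({0}) = {0}
'c' @ 1: {}  — dead — no transitions
rest 'cbaa' ignored (set empty)
end set {} — state 3 not in

Answer: REJECT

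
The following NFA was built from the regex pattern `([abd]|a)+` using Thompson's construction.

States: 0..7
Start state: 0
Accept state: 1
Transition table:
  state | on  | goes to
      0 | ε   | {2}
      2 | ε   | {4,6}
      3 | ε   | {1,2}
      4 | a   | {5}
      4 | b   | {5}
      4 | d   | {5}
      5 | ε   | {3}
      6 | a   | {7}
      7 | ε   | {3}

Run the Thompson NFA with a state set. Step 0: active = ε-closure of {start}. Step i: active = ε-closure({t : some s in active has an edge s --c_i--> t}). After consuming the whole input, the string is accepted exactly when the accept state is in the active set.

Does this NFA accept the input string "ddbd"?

S₀ = ε-closure({0}) = {0,2,4,6}
'd' @ 1: {1,2,3,4,5,6}  [accepting]
'd' @ 2: {1,2,3,4,5,6}  [accepting]
'b' @ 3: {1,2,3,4,5,6}  [accepting]
'd' @ 4: {1,2,3,4,5,6}  [accepting]
after full input: {1,2,3,4,5,6}  (accept=1 in)

Answer: ACCEPT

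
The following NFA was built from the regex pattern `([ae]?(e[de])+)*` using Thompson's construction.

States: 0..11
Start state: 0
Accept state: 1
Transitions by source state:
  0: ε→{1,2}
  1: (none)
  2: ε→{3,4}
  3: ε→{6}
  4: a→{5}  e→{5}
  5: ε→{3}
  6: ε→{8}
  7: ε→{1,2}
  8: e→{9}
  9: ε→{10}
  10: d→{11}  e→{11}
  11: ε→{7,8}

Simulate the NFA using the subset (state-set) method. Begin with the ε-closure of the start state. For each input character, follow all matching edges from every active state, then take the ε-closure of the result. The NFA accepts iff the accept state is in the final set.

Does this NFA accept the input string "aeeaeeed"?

start: ε-closure({0}) = {0,1,2,3,4,6,8}
'a' @ 1: {3,5,6,8}
'e' @ 2: {9,10}
'e' @ 3: {1,2,3,4,6,7,8,11}  (accept∈set)
'a' @ 4: {3,5,6,8}
'e' @ 5: {9,10}
'e' @ 6: {1,2,3,4,6,7,8,11}  (accept∈set)
'e' @ 7: {3,5,6,8,9,10}
'd' @ 8: {1,2,3,4,6,7,8,11}  (accept∈set)
after full input: {1,2,3,4,6,7,8,11}  (accept=1 in)

Answer: ACCEPT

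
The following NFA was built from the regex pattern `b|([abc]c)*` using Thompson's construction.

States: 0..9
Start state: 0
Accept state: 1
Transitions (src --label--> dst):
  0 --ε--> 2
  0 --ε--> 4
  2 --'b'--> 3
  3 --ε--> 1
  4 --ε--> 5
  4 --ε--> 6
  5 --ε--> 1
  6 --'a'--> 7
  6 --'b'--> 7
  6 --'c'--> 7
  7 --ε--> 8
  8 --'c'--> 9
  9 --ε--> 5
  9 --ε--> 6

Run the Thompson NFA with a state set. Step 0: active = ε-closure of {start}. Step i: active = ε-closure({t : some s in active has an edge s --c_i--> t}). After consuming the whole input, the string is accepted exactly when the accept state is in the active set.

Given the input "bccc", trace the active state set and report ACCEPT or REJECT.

Answer: ACCEPT

Trace:
initial (ε-close {0}): {0,1,2,4,5,6}
'b' @ 1: {1,3,7,8}  [accepting]
'c' @ 2: {1,5,6,9}  [accepting]
'c' @ 3: {7,8}
'c' @ 4: {1,5,6,9}  [accepting]
final: {1,5,6,9}; accept 1 in set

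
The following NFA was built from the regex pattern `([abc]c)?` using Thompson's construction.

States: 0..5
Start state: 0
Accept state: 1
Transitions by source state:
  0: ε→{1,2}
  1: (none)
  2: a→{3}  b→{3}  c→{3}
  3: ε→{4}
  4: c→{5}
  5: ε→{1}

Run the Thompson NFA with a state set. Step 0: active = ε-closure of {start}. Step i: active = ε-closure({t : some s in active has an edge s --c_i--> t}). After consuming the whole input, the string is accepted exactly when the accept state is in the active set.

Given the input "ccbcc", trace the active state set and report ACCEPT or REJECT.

Answer: REJECT

Derivation:
initial (ε-close {0}): {0,1,2}
'c' @ 1: {3,4}
'c' @ 2: {1,5}  (accept∈set)
'b' @ 3: {}  — no active states
rest 'cc' ignored (set empty)
end set {} — state 1 not in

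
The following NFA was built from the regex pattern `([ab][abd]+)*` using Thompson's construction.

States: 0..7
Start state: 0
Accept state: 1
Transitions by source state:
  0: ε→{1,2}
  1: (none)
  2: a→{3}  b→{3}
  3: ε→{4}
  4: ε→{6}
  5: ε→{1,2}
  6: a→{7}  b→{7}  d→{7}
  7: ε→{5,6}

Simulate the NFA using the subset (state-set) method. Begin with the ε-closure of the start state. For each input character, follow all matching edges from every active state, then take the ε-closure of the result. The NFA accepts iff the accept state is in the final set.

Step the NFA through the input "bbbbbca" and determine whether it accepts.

Answer: REJECT

Derivation:
start: ε-closure({0}) = {0,1,2}
'b' @ 1: {3,4,6}
'b' @ 2: {1,2,5,6,7}  (accept∈set)
'b' @ 3: {1,2,3,4,5,6,7}  (accept∈set)
'b' @ 4: {1,2,3,4,5,6,7}  (accept∈set)
'b' @ 5: {1,2,3,4,5,6,7}  (accept∈set)
'c' @ 6: {}  — state set empty
rest 'a' ignored (set empty)
end set {} — state 1 not in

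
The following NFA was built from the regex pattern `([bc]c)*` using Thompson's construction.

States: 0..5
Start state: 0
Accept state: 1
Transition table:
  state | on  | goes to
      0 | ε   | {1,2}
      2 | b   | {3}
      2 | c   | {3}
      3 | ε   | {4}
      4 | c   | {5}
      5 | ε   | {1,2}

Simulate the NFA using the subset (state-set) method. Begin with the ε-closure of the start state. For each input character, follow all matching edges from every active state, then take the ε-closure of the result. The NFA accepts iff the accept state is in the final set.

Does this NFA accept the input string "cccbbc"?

Answer: REJECT

Trace:
initial (ε-close {0}): {0,1,2}
'c' @ 1: {3,4}
'c' @ 2: {1,2,5}  (accept∈set)
'c' @ 3: {3,4}
'b' @ 4: {}  — dead — no transitions
rest 'bc' ignored (set empty)
final: {}; accept 1 not in set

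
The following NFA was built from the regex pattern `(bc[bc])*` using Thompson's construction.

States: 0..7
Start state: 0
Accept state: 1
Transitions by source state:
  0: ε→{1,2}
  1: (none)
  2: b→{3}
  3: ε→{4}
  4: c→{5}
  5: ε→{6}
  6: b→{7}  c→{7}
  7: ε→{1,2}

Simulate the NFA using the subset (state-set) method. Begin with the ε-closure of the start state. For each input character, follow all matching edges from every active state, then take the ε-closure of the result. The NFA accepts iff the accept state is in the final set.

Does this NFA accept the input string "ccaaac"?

S₀ = ε-closure({0}) = {0,1,2}
'c' @ 1: {}  — state set empty
rest 'caaac' ignored (set empty)
final: {}; accept 1 not in set

Answer: REJECT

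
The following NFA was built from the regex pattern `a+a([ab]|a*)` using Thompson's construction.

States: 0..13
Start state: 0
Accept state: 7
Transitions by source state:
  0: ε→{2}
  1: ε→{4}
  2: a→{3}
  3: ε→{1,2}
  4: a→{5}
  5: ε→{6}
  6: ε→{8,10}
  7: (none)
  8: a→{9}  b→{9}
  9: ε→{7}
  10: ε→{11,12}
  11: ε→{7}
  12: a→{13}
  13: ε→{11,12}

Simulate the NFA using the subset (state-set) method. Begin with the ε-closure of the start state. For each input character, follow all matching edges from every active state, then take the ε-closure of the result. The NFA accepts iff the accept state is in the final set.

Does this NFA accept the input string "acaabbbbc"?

Answer: REJECT

Trace:
S₀ = ε-closure({0}) = {0,2}
'a' @ 1: {1,2,3,4}
'c' @ 2: {}  — dead — no transitions
rest 'aabbbbc' ignored (set empty)
end set {} — state 7 not in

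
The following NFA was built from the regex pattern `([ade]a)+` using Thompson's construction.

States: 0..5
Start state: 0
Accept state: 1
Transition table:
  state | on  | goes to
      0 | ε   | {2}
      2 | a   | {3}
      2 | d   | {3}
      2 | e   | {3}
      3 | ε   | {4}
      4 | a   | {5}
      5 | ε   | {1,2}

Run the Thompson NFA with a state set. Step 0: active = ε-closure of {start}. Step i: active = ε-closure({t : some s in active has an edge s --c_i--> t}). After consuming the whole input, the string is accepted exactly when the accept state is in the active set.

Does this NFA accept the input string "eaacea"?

initial (ε-close {0}): {0,2}
'e' @ 1: {3,4}
'a' @ 2: {1,2,5}  [accepting]
'a' @ 3: {3,4}
'c' @ 4: {}  — dead — no transitions
rest 'ea' ignored (set empty)
after full input: {}  (accept=1 not in)

Answer: REJECT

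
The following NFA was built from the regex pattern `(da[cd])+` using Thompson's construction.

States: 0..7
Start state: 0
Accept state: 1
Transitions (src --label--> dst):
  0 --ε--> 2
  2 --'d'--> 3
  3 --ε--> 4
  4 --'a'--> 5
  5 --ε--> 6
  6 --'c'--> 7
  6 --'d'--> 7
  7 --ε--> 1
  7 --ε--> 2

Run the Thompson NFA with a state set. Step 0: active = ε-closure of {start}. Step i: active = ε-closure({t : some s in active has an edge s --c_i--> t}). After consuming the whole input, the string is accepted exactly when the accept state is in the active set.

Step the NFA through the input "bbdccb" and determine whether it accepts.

start: ε-closure({0}) = {0,2}
'b' @ 1: {}  — no active states
rest 'bdccb' ignored (set empty)
end set {} — state 1 not in

Answer: REJECT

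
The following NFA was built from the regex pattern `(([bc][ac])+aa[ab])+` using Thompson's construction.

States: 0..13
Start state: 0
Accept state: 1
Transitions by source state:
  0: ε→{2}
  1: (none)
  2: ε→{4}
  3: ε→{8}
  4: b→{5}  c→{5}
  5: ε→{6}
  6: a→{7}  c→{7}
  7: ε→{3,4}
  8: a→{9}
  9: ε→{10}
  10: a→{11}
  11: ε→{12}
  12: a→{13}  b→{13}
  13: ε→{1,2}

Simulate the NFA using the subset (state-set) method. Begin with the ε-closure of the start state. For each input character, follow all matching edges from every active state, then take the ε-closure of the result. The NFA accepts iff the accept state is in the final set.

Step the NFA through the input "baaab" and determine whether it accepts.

Answer: ACCEPT

Steps:
start: ε-closure({0}) = {0,2,4}
'b' @ 1: {5,6}
'a' @ 2: {3,4,7,8}
'a' @ 3: {9,10}
'a' @ 4: {11,12}
'b' @ 5: {1,2,4,13}  ✓accept
after full input: {1,2,4,13}  (accept=1 in)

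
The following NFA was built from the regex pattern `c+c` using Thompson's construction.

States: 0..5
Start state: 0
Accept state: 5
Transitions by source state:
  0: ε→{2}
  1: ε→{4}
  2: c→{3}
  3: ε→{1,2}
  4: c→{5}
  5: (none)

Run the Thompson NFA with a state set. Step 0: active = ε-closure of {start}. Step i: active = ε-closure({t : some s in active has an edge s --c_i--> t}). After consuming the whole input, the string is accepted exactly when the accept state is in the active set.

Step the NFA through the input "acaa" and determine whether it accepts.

start: ε-closure({0}) = {0,2}
'a' @ 1: {}  — dead — no transitions
rest 'caa' ignored (set empty)
final: {}; accept 5 not in set

Answer: REJECT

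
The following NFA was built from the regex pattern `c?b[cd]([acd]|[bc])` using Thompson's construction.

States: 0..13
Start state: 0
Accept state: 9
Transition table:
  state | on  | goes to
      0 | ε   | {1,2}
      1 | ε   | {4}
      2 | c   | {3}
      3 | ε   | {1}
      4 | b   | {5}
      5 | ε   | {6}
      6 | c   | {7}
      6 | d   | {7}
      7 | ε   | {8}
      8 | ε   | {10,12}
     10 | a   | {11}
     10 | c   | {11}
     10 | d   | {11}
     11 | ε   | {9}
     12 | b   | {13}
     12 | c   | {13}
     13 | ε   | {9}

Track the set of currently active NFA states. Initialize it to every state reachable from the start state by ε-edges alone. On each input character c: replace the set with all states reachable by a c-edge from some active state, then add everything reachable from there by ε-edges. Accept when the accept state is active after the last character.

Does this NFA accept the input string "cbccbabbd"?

S₀ = ε-closure({0}) = {0,1,2,4}
'c' @ 1: {1,3,4}
'b' @ 2: {5,6}
'c' @ 3: {7,8,10,12}
'c' @ 4: {9,11,13}  (accept∈set)
'b' @ 5: {}  — no active states
rest 'abbd' ignored (set empty)
after full input: {}  (accept=9 not in)

Answer: REJECT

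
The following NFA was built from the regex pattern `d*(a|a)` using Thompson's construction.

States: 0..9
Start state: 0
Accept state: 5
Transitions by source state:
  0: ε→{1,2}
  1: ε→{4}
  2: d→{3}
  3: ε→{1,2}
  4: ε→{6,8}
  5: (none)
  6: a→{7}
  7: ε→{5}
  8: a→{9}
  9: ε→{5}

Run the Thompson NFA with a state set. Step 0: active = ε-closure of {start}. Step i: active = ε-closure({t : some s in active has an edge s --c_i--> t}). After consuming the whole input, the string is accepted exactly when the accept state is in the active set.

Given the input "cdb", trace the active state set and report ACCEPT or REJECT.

Answer: REJECT

Steps:
initial (ε-close {0}): {0,1,2,4,6,8}
'c' @ 1: {}  — no active states
rest 'db' ignored (set empty)
end set {} — state 5 not in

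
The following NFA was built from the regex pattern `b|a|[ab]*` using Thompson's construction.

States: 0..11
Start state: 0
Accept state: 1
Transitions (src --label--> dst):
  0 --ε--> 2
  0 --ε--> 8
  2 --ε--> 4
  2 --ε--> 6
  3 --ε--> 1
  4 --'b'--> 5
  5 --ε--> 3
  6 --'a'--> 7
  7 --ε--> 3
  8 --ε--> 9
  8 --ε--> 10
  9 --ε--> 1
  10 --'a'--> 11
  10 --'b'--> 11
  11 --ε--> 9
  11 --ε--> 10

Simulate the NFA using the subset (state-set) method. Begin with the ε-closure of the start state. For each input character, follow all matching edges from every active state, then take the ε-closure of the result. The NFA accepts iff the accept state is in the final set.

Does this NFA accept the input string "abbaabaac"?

start: ε-closure({0}) = {0,1,2,4,6,8,9,10}
'a' @ 1: {1,3,7,9,10,11}  (accept∈set)
'b' @ 2: {1,9,10,11}  (accept∈set)
'b' @ 3: {1,9,10,11}  (accept∈set)
'a' @ 4: {1,9,10,11}  (accept∈set)
'a' @ 5: {1,9,10,11}  (accept∈set)
'b' @ 6: {1,9,10,11}  (accept∈set)
'a' @ 7: {1,9,10,11}  (accept∈set)
'a' @ 8: {1,9,10,11}  (accept∈set)
'c' @ 9: {}  — no active states
after full input: {}  (accept=1 not in)

Answer: REJECT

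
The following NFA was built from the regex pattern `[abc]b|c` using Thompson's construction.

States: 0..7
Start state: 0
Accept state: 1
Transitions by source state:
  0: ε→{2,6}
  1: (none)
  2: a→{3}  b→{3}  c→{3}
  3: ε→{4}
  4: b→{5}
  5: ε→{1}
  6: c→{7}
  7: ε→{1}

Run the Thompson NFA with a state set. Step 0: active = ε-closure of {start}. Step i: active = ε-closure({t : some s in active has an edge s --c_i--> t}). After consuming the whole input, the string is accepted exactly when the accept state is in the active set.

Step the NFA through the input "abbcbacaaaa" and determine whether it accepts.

Answer: REJECT

Steps:
initial (ε-close {0}): {0,2,6}
'a' @ 1: {3,4}
'b' @ 2: {1,5}  [accepting]
'b' @ 3: {}  — no active states
rest 'cbacaaaa' ignored (set empty)
end set {} — state 1 not in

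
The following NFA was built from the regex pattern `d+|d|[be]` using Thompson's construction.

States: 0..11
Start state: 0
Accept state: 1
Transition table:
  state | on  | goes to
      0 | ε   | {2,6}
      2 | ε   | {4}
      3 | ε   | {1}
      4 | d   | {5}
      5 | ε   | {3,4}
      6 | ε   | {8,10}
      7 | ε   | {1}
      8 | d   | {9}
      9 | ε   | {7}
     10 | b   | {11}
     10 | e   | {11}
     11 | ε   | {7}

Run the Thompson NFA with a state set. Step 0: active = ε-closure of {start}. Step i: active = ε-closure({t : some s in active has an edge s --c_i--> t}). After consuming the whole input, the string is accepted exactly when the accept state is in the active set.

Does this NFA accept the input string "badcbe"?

Answer: REJECT

Steps:
initial (ε-close {0}): {0,2,4,6,8,10}
'b' @ 1: {1,7,11}  [accepting]
'a' @ 2: {}  — dead — no transitions
rest 'dcbe' ignored (set empty)
end set {} — state 1 not in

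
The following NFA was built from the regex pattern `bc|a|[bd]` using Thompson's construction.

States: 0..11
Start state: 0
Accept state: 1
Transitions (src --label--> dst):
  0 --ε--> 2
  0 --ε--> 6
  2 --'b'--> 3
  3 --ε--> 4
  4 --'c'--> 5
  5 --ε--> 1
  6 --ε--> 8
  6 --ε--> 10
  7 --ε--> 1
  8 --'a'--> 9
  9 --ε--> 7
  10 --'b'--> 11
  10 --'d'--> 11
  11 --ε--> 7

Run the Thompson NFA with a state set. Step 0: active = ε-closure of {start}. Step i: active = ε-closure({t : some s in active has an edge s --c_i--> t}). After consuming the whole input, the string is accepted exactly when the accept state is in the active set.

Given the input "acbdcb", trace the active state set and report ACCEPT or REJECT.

initial (ε-close {0}): {0,2,6,8,10}
'a' @ 1: {1,7,9}  ✓accept
'c' @ 2: {}  — state set empty
rest 'bdcb' ignored (set empty)
end set {} — state 1 not in

Answer: REJECT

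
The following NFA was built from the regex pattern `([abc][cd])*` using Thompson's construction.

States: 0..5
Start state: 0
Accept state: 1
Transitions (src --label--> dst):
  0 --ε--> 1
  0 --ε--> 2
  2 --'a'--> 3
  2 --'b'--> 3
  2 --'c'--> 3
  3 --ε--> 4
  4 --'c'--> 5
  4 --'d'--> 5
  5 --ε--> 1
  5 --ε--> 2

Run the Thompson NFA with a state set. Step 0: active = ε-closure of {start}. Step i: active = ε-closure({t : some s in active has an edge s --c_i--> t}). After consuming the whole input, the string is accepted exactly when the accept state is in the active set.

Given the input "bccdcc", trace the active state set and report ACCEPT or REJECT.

Answer: ACCEPT

Derivation:
initial (ε-close {0}): {0,1,2}
'b' @ 1: {3,4}
'c' @ 2: {1,2,5}  (accept∈set)
'c' @ 3: {3,4}
'd' @ 4: {1,2,5}  (accept∈set)
'c' @ 5: {3,4}
'c' @ 6: {1,2,5}  (accept∈set)
end set {1,2,5} — state 1 in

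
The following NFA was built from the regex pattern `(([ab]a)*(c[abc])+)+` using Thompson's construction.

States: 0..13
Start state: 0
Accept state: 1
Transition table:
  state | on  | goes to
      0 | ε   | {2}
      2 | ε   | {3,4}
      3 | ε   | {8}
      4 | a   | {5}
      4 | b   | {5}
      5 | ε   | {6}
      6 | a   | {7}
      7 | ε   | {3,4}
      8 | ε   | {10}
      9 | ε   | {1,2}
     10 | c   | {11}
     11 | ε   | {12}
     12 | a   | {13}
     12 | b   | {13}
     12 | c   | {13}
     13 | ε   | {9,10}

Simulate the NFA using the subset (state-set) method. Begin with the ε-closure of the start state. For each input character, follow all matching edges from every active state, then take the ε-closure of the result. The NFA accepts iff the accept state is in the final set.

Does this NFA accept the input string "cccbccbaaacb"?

start: ε-closure({0}) = {0,2,3,4,8,10}
'c' @ 1: {11,12}
'c' @ 2: {1,2,3,4,8,9,10,13}  ✓accept
'c' @ 3: {11,12}
'b' @ 4: {1,2,3,4,8,9,10,13}  ✓accept
'c' @ 5: {11,12}
'c' @ 6: {1,2,3,4,8,9,10,13}  ✓accept
'b' @ 7: {5,6}
'a' @ 8: {3,4,7,8,10}
'a' @ 9: {5,6}
'a' @ 10: {3,4,7,8,10}
'c' @ 11: {11,12}
'b' @ 12: {1,2,3,4,8,9,10,13}  ✓accept
final: {1,2,3,4,8,9,10,13}; accept 1 in set

Answer: ACCEPT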